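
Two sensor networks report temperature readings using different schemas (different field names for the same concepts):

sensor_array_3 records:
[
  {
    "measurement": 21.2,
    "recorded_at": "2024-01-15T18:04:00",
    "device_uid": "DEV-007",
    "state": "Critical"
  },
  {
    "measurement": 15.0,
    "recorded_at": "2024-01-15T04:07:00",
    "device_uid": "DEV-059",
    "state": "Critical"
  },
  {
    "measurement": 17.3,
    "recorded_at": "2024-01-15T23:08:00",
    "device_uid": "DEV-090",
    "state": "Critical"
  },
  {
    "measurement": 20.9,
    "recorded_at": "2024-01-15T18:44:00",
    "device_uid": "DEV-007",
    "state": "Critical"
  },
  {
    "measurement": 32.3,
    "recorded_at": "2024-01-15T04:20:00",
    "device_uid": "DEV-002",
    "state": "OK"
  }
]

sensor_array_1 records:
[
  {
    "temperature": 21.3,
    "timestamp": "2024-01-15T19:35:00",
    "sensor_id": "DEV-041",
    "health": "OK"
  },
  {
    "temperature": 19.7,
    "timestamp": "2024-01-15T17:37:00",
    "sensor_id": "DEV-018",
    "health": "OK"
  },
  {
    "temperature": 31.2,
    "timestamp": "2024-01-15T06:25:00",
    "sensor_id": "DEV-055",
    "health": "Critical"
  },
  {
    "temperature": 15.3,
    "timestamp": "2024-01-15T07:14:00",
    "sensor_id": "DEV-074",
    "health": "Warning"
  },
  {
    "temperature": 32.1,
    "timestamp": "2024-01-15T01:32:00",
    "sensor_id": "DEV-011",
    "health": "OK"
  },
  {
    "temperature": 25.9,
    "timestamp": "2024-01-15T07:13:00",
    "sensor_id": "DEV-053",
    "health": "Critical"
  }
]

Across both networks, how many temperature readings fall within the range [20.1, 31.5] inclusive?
5

Schema mapping: "measurement" (sensor_array_3) = "temperature" (sensor_array_1) = temperature

Readings in [20.1, 31.5] from sensor_array_3: 2
Readings in [20.1, 31.5] from sensor_array_1: 3

Total count: 2 + 3 = 5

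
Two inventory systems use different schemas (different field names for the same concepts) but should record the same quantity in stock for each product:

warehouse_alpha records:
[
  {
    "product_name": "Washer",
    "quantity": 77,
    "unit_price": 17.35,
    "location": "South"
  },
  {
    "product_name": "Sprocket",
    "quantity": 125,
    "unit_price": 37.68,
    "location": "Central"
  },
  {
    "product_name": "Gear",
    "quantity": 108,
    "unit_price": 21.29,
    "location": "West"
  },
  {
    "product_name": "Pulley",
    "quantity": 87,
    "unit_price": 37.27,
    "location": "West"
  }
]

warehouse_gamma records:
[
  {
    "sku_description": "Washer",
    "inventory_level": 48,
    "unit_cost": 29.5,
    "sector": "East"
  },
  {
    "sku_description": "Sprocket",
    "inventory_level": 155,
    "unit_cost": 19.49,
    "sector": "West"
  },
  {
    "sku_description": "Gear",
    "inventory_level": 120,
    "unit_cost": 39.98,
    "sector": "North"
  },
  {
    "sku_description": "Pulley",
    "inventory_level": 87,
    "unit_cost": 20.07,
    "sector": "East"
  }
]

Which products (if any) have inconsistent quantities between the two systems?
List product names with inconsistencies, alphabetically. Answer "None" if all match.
Gear, Sprocket, Washer

Schema mappings:
- "product_name" (warehouse_alpha) = "sku_description" (warehouse_gamma) = product name
- "quantity" (warehouse_alpha) = "inventory_level" (warehouse_gamma) = quantity

Comparison:
  Washer: 77 vs 48 - MISMATCH
  Sprocket: 125 vs 155 - MISMATCH
  Gear: 108 vs 120 - MISMATCH
  Pulley: 87 vs 87 - MATCH

Products with inconsistencies: Gear, Sprocket, Washer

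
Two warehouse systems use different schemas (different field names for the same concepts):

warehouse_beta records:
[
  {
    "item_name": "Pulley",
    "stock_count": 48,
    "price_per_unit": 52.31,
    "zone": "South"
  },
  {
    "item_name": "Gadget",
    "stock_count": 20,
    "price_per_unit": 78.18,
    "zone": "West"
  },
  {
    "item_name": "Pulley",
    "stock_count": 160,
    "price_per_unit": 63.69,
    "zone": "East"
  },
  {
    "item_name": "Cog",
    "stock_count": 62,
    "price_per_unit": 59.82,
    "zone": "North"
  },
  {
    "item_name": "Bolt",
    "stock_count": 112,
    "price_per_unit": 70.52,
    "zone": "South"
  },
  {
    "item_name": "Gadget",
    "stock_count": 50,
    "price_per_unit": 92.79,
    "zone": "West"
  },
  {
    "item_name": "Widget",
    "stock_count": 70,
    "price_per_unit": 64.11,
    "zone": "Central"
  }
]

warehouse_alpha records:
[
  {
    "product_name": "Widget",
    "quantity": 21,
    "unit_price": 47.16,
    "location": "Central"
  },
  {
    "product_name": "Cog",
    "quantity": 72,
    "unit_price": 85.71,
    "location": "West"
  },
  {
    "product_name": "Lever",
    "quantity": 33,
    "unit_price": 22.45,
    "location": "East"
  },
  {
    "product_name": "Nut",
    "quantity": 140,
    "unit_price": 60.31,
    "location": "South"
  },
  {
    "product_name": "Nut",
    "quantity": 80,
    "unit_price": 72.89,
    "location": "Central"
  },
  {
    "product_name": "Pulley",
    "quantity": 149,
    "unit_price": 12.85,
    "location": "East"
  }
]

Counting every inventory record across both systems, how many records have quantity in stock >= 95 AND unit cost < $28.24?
1

Schema mappings:
- "stock_count" (warehouse_beta) = "quantity" (warehouse_alpha) = quantity
- "price_per_unit" (warehouse_beta) = "unit_price" (warehouse_alpha) = unit cost

Records meeting both conditions in warehouse_beta: 0
Records meeting both conditions in warehouse_alpha: 1

Total: 0 + 1 = 1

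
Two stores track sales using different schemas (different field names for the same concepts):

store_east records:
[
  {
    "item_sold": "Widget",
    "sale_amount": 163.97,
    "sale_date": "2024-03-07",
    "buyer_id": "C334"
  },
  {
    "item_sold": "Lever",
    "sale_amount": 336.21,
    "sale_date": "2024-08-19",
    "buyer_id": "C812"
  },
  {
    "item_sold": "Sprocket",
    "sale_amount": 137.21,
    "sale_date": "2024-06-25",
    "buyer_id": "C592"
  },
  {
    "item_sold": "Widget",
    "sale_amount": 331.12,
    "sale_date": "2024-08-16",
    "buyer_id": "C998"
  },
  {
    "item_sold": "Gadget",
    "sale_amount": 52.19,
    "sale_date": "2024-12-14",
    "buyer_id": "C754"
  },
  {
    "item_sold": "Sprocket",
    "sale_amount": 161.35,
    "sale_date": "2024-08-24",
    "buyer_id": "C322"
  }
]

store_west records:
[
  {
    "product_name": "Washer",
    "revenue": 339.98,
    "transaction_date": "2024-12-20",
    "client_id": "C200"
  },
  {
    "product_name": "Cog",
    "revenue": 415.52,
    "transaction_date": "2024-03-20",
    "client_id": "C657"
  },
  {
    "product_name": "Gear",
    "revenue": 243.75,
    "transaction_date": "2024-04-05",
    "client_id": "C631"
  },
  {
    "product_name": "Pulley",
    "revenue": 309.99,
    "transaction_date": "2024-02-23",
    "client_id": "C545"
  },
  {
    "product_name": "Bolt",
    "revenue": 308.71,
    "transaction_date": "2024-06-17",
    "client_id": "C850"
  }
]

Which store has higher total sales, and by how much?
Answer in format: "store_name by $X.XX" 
store_west by $435.90

Schema mapping: "sale_amount" (store_east) = "revenue" (store_west) = sale amount

Total for store_east: 1182.05
Total for store_west: 1617.95

Difference: |1182.05 - 1617.95| = 435.90
store_west has higher sales by $435.90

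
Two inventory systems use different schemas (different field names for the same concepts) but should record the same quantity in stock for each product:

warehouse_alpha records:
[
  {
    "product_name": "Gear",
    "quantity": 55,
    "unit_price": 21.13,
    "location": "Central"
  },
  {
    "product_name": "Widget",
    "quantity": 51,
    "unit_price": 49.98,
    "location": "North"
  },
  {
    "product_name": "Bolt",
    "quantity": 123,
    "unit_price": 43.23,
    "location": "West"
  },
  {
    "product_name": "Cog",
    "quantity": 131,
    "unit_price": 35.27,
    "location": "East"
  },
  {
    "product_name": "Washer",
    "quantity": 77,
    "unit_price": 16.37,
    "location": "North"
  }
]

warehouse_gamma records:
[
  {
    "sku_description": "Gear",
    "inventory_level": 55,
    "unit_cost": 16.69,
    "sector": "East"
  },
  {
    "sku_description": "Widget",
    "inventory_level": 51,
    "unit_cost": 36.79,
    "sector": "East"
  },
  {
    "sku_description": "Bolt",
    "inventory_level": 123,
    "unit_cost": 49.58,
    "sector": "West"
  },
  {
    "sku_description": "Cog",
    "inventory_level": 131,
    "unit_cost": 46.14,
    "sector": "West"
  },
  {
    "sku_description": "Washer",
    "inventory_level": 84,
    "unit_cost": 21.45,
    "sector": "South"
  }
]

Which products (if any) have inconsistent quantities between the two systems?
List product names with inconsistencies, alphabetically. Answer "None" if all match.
Washer

Schema mappings:
- "product_name" (warehouse_alpha) = "sku_description" (warehouse_gamma) = product name
- "quantity" (warehouse_alpha) = "inventory_level" (warehouse_gamma) = quantity

Comparison:
  Gear: 55 vs 55 - MATCH
  Widget: 51 vs 51 - MATCH
  Bolt: 123 vs 123 - MATCH
  Cog: 131 vs 131 - MATCH
  Washer: 77 vs 84 - MISMATCH

Products with inconsistencies: Washer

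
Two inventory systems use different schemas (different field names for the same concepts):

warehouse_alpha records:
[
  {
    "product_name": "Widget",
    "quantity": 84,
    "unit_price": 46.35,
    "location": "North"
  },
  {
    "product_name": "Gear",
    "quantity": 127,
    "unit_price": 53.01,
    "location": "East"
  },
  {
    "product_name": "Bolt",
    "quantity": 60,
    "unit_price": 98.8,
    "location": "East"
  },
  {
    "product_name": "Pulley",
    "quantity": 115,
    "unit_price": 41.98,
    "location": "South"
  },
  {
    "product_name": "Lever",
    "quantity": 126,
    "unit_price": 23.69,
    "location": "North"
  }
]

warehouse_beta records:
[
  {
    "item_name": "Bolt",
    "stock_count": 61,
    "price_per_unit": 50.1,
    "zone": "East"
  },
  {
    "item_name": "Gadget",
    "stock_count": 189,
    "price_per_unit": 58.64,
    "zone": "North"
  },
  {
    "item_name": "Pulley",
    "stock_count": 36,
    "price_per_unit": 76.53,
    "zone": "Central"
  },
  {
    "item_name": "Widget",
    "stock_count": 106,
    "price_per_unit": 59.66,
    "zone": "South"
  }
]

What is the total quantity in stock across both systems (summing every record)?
904

To reconcile these schemas, identify the field holding the quantity in stock in each system:
1. In warehouse_alpha it is "quantity"
2. In warehouse_beta it is "stock_count"

From warehouse_alpha: 84 + 127 + 60 + 115 + 126 = 512
From warehouse_beta: 61 + 189 + 36 + 106 = 392

Total: 512 + 392 = 904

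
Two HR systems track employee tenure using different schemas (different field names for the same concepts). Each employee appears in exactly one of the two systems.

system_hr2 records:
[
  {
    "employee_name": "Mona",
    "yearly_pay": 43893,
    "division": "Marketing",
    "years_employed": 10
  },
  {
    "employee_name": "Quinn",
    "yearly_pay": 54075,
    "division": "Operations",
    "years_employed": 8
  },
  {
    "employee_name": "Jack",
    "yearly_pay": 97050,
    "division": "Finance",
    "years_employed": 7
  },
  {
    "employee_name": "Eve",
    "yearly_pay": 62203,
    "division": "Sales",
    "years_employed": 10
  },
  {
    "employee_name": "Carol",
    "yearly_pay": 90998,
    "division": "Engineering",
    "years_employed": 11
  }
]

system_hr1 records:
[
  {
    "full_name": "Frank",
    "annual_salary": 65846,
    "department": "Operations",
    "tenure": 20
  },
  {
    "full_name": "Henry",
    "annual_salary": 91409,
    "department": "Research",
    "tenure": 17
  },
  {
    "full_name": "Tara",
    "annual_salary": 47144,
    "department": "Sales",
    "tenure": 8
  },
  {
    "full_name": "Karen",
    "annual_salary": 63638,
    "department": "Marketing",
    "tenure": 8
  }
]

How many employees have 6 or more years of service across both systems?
9

Reconcile schemas: "years_employed" (system_hr2) = "tenure" (system_hr1) = years of service

From system_hr2: 5 employees with >= 6 years
From system_hr1: 4 employees with >= 6 years

Total: 5 + 4 = 9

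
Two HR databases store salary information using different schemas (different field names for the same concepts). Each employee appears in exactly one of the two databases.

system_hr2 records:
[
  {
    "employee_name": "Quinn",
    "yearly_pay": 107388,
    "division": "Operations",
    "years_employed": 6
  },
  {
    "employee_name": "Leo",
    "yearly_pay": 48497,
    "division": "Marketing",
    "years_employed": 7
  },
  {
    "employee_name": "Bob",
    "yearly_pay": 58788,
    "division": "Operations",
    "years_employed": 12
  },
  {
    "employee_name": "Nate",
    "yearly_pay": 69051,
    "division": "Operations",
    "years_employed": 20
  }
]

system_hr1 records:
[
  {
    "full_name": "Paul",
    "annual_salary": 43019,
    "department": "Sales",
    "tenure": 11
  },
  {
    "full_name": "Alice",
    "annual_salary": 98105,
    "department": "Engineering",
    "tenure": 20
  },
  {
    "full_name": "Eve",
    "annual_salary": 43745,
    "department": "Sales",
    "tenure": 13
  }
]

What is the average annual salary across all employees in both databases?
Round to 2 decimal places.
66941.86

Schema mapping: "yearly_pay" (system_hr2) = "annual_salary" (system_hr1) = annual salary

All salaries: [107388, 48497, 58788, 69051, 43019, 98105, 43745]
Sum: 468593
Count: 7
Average: 468593 / 7 = 66941.86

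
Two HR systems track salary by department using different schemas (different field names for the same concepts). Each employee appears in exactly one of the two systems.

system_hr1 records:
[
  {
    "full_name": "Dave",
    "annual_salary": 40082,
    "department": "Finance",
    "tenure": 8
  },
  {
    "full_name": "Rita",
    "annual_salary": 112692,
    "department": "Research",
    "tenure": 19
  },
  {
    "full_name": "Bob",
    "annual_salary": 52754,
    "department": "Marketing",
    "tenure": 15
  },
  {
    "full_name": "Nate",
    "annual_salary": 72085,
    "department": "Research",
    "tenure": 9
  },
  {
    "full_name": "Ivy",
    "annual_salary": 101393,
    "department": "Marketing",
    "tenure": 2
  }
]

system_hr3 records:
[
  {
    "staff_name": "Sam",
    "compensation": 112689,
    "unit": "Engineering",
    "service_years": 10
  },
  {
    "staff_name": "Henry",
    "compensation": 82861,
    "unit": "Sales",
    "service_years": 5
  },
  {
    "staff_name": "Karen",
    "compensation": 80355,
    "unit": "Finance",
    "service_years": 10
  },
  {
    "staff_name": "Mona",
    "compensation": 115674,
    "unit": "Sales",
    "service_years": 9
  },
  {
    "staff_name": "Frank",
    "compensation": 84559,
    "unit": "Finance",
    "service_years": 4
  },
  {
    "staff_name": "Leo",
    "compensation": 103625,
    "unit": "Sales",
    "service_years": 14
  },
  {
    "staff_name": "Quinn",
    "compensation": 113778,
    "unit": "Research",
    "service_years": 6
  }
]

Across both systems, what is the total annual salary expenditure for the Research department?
298555

Schema mappings:
- "department" (system_hr1) = "unit" (system_hr3) = department
- "annual_salary" (system_hr1) = "compensation" (system_hr3) = salary

Research salaries from system_hr1: 184777
Research salaries from system_hr3: 113778

Total: 184777 + 113778 = 298555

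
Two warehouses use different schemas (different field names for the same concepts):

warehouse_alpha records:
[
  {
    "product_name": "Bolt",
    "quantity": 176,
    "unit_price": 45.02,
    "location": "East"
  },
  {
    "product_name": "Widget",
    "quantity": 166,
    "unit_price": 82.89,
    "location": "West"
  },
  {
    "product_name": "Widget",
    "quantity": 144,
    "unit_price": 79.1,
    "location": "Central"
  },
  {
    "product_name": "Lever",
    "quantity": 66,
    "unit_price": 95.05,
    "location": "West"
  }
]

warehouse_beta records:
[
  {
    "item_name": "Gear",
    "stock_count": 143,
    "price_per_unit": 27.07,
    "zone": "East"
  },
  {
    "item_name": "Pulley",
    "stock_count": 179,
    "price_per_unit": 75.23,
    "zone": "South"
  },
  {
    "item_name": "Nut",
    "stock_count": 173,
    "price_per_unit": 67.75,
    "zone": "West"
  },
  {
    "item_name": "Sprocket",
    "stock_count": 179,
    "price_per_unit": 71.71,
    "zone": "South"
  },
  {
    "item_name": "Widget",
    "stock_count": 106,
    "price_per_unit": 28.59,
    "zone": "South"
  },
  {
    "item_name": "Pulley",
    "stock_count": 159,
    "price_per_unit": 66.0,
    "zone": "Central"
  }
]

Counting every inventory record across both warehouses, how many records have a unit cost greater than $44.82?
8

Schema mapping: "unit_price" (warehouse_alpha) = "price_per_unit" (warehouse_beta) = unit cost

Records > $44.82 in warehouse_alpha: 4
Records > $44.82 in warehouse_beta: 4

Total count: 4 + 4 = 8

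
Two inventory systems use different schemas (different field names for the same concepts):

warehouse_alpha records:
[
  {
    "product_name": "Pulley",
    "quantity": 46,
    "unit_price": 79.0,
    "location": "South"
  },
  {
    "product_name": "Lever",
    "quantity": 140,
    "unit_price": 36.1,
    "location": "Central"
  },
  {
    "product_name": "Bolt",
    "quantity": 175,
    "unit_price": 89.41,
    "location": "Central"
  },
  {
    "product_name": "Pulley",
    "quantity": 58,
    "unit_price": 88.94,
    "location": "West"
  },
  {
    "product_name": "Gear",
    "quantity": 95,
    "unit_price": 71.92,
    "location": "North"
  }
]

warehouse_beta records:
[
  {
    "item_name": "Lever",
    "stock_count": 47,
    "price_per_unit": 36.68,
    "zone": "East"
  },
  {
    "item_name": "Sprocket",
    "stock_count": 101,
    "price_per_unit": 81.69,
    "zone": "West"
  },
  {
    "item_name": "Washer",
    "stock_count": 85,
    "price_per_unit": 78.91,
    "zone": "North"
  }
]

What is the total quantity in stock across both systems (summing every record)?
747

To reconcile these schemas, identify the field holding the quantity in stock in each system:
1. In warehouse_alpha it is "quantity"
2. In warehouse_beta it is "stock_count"

From warehouse_alpha: 46 + 140 + 175 + 58 + 95 = 514
From warehouse_beta: 47 + 101 + 85 = 233

Total: 514 + 233 = 747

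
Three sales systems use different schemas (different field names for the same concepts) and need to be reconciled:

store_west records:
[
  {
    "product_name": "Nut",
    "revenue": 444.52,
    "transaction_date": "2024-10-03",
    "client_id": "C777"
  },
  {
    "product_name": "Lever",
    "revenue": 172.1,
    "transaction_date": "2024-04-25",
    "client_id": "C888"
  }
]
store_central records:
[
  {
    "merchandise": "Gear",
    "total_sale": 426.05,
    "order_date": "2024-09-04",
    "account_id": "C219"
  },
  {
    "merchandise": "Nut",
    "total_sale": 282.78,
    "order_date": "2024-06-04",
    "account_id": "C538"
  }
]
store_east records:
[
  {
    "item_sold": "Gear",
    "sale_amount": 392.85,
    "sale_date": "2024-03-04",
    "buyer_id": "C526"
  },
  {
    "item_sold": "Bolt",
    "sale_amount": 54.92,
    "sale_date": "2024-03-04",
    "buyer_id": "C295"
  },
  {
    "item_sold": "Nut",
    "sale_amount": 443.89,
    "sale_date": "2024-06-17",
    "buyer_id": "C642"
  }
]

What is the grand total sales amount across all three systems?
2217.11

Schema reconciliation - all amount fields map to sale amount:

store_west (revenue): 616.62
store_central (total_sale): 708.83
store_east (sale_amount): 891.66

Grand total: 2217.11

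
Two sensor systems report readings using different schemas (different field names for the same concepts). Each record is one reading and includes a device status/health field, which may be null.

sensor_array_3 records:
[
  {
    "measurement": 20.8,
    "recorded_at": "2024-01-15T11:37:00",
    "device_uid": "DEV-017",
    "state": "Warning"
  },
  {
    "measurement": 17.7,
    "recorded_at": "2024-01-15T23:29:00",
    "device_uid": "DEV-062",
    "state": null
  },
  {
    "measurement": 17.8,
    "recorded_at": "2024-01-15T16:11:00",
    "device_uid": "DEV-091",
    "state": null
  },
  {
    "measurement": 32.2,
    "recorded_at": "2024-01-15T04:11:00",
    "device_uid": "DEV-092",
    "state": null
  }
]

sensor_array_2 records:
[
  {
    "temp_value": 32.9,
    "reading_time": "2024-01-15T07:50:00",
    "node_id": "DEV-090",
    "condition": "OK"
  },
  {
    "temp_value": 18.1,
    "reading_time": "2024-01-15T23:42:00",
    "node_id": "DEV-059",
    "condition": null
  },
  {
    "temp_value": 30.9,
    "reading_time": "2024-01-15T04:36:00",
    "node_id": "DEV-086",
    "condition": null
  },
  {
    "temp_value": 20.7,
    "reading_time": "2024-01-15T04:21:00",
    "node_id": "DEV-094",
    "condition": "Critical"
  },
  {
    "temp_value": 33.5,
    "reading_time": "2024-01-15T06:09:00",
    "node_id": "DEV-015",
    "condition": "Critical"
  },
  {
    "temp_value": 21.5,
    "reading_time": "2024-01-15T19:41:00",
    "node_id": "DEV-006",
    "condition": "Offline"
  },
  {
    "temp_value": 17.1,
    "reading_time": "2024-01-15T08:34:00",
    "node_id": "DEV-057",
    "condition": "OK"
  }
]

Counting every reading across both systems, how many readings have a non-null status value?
6

Schema mapping: "state" (sensor_array_3) = "condition" (sensor_array_2) = status

Non-null in sensor_array_3: 1
Non-null in sensor_array_2: 5

Total non-null: 1 + 5 = 6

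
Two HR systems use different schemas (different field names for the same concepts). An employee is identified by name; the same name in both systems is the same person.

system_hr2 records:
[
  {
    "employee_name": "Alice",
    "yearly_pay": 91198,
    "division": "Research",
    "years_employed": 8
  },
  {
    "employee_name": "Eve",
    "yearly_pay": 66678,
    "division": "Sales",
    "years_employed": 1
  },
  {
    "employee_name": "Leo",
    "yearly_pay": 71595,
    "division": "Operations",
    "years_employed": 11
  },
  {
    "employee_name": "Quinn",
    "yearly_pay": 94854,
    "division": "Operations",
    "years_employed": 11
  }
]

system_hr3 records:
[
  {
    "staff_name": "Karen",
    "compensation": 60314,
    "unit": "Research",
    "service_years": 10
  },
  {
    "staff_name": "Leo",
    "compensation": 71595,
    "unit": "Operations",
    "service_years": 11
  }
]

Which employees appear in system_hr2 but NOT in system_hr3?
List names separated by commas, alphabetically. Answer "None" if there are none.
Alice, Eve, Quinn

Schema mapping: "employee_name" (system_hr2) = "staff_name" (system_hr3) = employee name

Names in system_hr2: ['Alice', 'Eve', 'Leo', 'Quinn']
Names in system_hr3: ['Karen', 'Leo']

In system_hr2 but not system_hr3: ['Alice', 'Eve', 'Quinn']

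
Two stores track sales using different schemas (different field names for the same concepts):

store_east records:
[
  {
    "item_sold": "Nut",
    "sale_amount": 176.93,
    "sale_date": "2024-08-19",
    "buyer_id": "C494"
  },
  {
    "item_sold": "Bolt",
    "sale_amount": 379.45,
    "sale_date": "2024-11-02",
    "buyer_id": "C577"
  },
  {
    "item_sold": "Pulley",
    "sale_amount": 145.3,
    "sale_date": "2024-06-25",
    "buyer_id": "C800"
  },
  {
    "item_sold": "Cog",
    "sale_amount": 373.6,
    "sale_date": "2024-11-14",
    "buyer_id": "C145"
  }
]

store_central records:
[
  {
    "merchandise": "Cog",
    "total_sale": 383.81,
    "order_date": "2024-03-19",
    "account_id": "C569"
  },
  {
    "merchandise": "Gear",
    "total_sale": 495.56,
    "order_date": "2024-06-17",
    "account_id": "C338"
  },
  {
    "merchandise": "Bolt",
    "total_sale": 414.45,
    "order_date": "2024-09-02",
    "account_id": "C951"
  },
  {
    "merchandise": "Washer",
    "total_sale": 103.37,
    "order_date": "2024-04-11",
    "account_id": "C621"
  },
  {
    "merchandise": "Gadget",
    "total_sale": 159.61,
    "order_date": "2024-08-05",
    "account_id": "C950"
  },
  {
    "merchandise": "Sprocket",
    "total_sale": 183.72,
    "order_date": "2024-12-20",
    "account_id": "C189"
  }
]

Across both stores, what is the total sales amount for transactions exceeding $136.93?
2712.43

Schema mapping: "sale_amount" (store_east) = "total_sale" (store_central) = sale amount

Sum of sales > $136.93 in store_east: 1075.28
Sum of sales > $136.93 in store_central: 1637.15

Total: 1075.28 + 1637.15 = 2712.43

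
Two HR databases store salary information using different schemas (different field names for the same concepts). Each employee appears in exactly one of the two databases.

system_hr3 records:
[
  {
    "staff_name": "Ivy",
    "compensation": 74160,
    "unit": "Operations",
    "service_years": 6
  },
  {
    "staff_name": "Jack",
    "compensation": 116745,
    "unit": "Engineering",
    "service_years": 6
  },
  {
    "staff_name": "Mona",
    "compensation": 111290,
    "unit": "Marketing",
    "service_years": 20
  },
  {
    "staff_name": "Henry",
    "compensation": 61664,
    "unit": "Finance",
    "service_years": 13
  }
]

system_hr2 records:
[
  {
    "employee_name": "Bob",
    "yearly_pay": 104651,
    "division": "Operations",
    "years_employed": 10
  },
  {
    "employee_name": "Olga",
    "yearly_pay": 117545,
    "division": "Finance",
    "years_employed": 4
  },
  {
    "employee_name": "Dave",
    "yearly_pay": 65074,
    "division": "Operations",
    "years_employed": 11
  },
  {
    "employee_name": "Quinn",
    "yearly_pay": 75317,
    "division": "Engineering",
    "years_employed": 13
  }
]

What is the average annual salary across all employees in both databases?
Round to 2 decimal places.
90805.75

Schema mapping: "compensation" (system_hr3) = "yearly_pay" (system_hr2) = annual salary

All salaries: [74160, 116745, 111290, 61664, 104651, 117545, 65074, 75317]
Sum: 726446
Count: 8
Average: 726446 / 8 = 90805.75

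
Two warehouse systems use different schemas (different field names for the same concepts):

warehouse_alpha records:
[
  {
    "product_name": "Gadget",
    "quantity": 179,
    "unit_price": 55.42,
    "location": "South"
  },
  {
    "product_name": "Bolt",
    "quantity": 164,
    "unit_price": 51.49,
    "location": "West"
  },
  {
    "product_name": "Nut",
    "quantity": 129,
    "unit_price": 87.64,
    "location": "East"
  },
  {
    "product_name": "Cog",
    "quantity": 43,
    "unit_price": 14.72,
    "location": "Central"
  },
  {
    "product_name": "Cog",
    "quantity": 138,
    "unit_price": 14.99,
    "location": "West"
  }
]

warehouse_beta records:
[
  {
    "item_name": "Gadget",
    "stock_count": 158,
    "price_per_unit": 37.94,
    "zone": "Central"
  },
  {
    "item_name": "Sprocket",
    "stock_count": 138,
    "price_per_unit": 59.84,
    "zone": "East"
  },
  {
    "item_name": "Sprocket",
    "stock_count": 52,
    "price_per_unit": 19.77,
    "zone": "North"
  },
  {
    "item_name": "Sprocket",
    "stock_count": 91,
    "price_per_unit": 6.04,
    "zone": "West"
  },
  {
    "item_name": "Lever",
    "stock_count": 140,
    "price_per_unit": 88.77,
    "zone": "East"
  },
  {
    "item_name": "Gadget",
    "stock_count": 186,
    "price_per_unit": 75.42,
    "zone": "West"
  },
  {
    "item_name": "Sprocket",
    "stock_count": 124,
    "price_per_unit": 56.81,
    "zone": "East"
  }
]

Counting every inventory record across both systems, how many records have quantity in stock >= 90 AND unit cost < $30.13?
2

Schema mappings:
- "quantity" (warehouse_alpha) = "stock_count" (warehouse_beta) = quantity
- "unit_price" (warehouse_alpha) = "price_per_unit" (warehouse_beta) = unit cost

Records meeting both conditions in warehouse_alpha: 1
Records meeting both conditions in warehouse_beta: 1

Total: 1 + 1 = 2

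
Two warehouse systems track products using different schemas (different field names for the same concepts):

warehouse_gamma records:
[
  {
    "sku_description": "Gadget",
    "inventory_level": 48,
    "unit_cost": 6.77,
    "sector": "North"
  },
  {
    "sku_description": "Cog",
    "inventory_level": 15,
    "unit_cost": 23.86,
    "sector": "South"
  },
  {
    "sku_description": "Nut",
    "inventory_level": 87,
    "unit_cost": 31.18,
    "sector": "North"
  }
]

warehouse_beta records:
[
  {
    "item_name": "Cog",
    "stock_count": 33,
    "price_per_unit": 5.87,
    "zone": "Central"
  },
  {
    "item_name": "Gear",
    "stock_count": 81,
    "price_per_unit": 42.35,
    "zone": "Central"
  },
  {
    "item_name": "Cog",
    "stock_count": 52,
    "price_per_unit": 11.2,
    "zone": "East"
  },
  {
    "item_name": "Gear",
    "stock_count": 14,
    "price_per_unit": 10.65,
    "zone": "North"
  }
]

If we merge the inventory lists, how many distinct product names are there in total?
4

Schema mapping: "sku_description" (warehouse_gamma) = "item_name" (warehouse_beta) = product name

Products in warehouse_gamma: ['Cog', 'Gadget', 'Nut']
Products in warehouse_beta: ['Cog', 'Gear']

Union (unique products): ['Cog', 'Gadget', 'Gear', 'Nut']
Count: 4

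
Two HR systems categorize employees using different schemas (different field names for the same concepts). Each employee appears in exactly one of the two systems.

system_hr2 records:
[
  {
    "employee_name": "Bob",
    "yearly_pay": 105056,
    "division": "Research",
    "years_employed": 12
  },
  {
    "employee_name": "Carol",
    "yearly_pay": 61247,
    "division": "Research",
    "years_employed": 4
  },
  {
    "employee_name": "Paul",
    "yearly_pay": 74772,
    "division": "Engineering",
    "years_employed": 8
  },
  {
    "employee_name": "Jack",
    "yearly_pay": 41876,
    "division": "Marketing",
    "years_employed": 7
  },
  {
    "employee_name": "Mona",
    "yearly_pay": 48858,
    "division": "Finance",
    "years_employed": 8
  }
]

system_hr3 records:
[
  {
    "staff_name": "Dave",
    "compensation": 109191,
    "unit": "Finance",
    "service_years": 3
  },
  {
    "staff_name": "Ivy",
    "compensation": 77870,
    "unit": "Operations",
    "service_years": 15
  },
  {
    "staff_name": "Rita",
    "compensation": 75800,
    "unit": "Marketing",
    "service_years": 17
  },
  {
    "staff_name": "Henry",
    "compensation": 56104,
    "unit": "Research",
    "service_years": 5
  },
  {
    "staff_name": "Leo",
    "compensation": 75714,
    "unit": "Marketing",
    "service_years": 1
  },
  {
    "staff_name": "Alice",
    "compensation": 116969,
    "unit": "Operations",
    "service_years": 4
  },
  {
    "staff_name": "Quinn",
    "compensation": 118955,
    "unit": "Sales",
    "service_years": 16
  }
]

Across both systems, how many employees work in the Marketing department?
3

Schema mapping: "division" (system_hr2) = "unit" (system_hr3) = department

Marketing employees in system_hr2: 1
Marketing employees in system_hr3: 2

Total in Marketing: 1 + 2 = 3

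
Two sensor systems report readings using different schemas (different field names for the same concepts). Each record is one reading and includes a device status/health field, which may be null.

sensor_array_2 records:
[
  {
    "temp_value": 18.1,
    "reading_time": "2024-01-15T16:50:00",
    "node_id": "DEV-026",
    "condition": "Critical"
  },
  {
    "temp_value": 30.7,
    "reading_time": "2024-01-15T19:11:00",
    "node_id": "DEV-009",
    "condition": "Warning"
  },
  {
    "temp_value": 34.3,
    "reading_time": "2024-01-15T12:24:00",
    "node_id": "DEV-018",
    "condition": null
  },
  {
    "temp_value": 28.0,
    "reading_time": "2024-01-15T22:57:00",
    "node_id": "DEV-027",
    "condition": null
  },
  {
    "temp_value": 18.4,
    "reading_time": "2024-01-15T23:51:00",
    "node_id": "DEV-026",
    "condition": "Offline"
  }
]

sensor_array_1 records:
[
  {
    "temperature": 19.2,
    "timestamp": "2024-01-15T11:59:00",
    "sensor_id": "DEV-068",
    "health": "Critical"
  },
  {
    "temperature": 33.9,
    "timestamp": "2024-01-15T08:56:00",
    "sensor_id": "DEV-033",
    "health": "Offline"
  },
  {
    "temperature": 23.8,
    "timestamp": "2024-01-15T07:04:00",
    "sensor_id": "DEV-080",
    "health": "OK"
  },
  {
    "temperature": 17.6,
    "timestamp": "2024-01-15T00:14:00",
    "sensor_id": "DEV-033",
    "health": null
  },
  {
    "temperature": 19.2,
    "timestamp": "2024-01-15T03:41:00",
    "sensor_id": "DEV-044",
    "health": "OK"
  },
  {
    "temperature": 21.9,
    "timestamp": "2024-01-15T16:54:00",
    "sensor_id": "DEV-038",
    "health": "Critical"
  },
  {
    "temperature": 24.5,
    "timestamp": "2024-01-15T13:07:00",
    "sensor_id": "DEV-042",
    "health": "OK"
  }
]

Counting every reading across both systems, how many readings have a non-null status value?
9

Schema mapping: "condition" (sensor_array_2) = "health" (sensor_array_1) = status

Non-null in sensor_array_2: 3
Non-null in sensor_array_1: 6

Total non-null: 3 + 6 = 9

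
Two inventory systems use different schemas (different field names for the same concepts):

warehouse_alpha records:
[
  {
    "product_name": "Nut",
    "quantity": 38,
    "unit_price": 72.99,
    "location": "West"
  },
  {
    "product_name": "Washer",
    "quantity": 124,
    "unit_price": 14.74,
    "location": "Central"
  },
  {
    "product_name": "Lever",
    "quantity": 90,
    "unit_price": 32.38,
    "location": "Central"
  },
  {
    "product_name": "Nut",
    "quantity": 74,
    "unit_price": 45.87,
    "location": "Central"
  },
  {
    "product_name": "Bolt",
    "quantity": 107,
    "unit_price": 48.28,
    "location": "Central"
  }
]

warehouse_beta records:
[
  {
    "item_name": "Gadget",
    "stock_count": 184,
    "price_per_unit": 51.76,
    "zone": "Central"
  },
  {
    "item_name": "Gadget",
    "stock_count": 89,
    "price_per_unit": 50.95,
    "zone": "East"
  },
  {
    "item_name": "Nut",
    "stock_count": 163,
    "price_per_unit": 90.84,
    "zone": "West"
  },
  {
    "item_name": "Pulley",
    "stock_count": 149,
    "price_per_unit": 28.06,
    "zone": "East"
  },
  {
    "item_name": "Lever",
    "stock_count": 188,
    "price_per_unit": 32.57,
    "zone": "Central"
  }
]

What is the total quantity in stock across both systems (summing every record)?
1206

To reconcile these schemas, identify the field holding the quantity in stock in each system:
1. In warehouse_alpha it is "quantity"
2. In warehouse_beta it is "stock_count"

From warehouse_alpha: 38 + 124 + 90 + 74 + 107 = 433
From warehouse_beta: 184 + 89 + 163 + 149 + 188 = 773

Total: 433 + 773 = 1206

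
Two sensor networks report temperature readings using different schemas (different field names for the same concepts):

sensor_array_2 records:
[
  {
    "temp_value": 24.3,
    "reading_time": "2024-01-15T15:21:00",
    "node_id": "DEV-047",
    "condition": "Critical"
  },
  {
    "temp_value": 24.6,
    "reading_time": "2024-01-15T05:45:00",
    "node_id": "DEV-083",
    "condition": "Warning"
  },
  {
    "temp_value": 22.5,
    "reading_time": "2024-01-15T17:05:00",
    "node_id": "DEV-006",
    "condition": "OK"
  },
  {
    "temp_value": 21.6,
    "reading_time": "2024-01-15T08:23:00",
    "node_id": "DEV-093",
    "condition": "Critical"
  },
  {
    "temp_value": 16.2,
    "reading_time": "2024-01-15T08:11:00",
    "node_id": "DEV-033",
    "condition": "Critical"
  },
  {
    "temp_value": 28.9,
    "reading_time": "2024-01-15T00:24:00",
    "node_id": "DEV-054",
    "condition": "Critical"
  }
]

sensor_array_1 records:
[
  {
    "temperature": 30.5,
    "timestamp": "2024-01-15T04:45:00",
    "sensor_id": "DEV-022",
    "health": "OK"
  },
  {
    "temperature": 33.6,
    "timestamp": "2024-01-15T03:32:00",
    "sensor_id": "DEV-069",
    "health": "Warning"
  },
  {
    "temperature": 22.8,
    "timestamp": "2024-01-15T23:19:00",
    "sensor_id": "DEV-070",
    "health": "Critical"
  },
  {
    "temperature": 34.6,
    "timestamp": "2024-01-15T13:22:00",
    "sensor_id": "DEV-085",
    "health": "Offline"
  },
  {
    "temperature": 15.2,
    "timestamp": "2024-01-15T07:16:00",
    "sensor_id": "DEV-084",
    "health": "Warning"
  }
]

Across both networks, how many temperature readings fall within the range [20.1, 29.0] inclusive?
6

Schema mapping: "temp_value" (sensor_array_2) = "temperature" (sensor_array_1) = temperature

Readings in [20.1, 29.0] from sensor_array_2: 5
Readings in [20.1, 29.0] from sensor_array_1: 1

Total count: 5 + 1 = 6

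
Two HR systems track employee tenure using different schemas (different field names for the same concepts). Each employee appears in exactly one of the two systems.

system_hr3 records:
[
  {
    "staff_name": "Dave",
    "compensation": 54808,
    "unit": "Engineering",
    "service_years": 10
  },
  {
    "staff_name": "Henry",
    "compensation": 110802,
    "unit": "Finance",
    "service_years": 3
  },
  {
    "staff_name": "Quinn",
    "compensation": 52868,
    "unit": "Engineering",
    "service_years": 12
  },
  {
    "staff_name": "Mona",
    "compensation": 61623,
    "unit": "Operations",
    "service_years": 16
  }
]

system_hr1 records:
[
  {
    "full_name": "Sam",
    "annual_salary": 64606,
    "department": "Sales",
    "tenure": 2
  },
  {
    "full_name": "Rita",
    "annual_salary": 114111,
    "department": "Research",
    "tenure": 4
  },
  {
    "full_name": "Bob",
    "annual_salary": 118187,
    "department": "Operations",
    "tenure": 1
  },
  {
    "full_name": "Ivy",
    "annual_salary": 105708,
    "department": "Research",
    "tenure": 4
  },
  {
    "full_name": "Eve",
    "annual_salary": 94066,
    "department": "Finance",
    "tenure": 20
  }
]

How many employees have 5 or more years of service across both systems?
4

Reconcile schemas: "service_years" (system_hr3) = "tenure" (system_hr1) = years of service

From system_hr3: 3 employees with >= 5 years
From system_hr1: 1 employees with >= 5 years

Total: 3 + 1 = 4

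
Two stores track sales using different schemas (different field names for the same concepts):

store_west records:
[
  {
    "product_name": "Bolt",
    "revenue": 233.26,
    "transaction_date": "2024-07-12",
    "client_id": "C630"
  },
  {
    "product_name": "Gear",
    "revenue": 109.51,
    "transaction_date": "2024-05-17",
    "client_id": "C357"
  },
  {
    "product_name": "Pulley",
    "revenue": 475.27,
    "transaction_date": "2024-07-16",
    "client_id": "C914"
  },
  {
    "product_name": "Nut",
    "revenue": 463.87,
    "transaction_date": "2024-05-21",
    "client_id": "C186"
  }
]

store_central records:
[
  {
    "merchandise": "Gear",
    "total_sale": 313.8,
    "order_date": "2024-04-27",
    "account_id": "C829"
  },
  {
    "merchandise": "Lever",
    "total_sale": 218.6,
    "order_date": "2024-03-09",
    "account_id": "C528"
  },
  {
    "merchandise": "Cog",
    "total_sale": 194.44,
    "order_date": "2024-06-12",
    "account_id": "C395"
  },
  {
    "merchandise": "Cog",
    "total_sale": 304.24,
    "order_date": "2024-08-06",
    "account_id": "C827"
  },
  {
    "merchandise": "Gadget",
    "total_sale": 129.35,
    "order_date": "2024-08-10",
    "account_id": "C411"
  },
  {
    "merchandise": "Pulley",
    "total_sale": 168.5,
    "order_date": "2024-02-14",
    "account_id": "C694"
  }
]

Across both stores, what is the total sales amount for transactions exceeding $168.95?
2203.48

Schema mapping: "revenue" (store_west) = "total_sale" (store_central) = sale amount

Sum of sales > $168.95 in store_west: 1172.4
Sum of sales > $168.95 in store_central: 1031.08

Total: 1172.4 + 1031.08 = 2203.48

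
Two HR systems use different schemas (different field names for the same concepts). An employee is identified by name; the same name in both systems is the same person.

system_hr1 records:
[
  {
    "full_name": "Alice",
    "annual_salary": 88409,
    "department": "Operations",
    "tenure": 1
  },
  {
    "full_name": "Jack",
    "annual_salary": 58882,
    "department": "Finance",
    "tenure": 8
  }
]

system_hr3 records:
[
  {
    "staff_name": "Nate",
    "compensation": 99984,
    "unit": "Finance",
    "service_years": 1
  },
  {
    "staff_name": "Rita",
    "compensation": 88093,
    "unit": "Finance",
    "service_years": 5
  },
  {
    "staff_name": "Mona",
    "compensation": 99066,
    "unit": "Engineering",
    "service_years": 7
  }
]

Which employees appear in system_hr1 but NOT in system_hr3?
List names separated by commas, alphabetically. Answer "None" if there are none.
Alice, Jack

Schema mapping: "full_name" (system_hr1) = "staff_name" (system_hr3) = employee name

Names in system_hr1: ['Alice', 'Jack']
Names in system_hr3: ['Mona', 'Nate', 'Rita']

In system_hr1 but not system_hr3: ['Alice', 'Jack']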